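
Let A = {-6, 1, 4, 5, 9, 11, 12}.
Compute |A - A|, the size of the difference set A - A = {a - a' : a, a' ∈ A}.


A - A = {a - a' : a, a' ∈ A}; |A| = 7.
Bounds: 2|A|-1 ≤ |A - A| ≤ |A|² - |A| + 1, i.e. 13 ≤ |A - A| ≤ 43.
Note: 0 ∈ A - A always (from a - a). The set is symmetric: if d ∈ A - A then -d ∈ A - A.
Enumerate nonzero differences d = a - a' with a > a' (then include -d):
Positive differences: {1, 2, 3, 4, 5, 6, 7, 8, 10, 11, 15, 17, 18}
Full difference set: {0} ∪ (positive diffs) ∪ (negative diffs).
|A - A| = 1 + 2·13 = 27 (matches direct enumeration: 27).

|A - A| = 27


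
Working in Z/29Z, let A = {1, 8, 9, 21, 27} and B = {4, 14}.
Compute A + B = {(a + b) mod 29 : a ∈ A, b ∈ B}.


Work in Z/29Z: reduce every sum a + b modulo 29.
Enumerate all 10 pairs:
a = 1: 1+4=5, 1+14=15
a = 8: 8+4=12, 8+14=22
a = 9: 9+4=13, 9+14=23
a = 21: 21+4=25, 21+14=6
a = 27: 27+4=2, 27+14=12
Distinct residues collected: {2, 5, 6, 12, 13, 15, 22, 23, 25}
|A + B| = 9 (out of 29 total residues).

A + B = {2, 5, 6, 12, 13, 15, 22, 23, 25}


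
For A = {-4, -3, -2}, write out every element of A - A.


A - A = {a - a' : a, a' ∈ A}.
Compute a - a' for each ordered pair (a, a'):
a = -4: -4--4=0, -4--3=-1, -4--2=-2
a = -3: -3--4=1, -3--3=0, -3--2=-1
a = -2: -2--4=2, -2--3=1, -2--2=0
Collecting distinct values (and noting 0 appears from a-a):
A - A = {-2, -1, 0, 1, 2}
|A - A| = 5

A - A = {-2, -1, 0, 1, 2}


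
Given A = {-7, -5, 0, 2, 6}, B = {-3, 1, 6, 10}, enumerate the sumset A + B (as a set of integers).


A + B = {a + b : a ∈ A, b ∈ B}.
Enumerate all |A|·|B| = 5·4 = 20 pairs (a, b) and collect distinct sums.
a = -7: -7+-3=-10, -7+1=-6, -7+6=-1, -7+10=3
a = -5: -5+-3=-8, -5+1=-4, -5+6=1, -5+10=5
a = 0: 0+-3=-3, 0+1=1, 0+6=6, 0+10=10
a = 2: 2+-3=-1, 2+1=3, 2+6=8, 2+10=12
a = 6: 6+-3=3, 6+1=7, 6+6=12, 6+10=16
Collecting distinct sums: A + B = {-10, -8, -6, -4, -3, -1, 1, 3, 5, 6, 7, 8, 10, 12, 16}
|A + B| = 15

A + B = {-10, -8, -6, -4, -3, -1, 1, 3, 5, 6, 7, 8, 10, 12, 16}


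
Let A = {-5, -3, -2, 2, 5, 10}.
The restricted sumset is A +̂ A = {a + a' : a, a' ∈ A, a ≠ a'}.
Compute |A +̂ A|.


Restricted sumset: A +̂ A = {a + a' : a ∈ A, a' ∈ A, a ≠ a'}.
Equivalently, take A + A and drop any sum 2a that is achievable ONLY as a + a for a ∈ A (i.e. sums representable only with equal summands).
Enumerate pairs (a, a') with a < a' (symmetric, so each unordered pair gives one sum; this covers all a ≠ a'):
  -5 + -3 = -8
  -5 + -2 = -7
  -5 + 2 = -3
  -5 + 5 = 0
  -5 + 10 = 5
  -3 + -2 = -5
  -3 + 2 = -1
  -3 + 5 = 2
  -3 + 10 = 7
  -2 + 2 = 0
  -2 + 5 = 3
  -2 + 10 = 8
  2 + 5 = 7
  2 + 10 = 12
  5 + 10 = 15
Collected distinct sums: {-8, -7, -5, -3, -1, 0, 2, 3, 5, 7, 8, 12, 15}
|A +̂ A| = 13
(Reference bound: |A +̂ A| ≥ 2|A| - 3 for |A| ≥ 2, with |A| = 6 giving ≥ 9.)

|A +̂ A| = 13


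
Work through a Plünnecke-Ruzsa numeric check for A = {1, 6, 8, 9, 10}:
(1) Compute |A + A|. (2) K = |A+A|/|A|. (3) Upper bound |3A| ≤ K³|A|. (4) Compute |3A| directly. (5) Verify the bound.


|A| = 5.
Step 1: Compute A + A by enumerating all 25 pairs.
A + A = {2, 7, 9, 10, 11, 12, 14, 15, 16, 17, 18, 19, 20}, so |A + A| = 13.
Step 2: Doubling constant K = |A + A|/|A| = 13/5 = 13/5 ≈ 2.6000.
Step 3: Plünnecke-Ruzsa gives |3A| ≤ K³·|A| = (2.6000)³ · 5 ≈ 87.8800.
Step 4: Compute 3A = A + A + A directly by enumerating all triples (a,b,c) ∈ A³; |3A| = 22.
Step 5: Check 22 ≤ 87.8800? Yes ✓.

K = 13/5, Plünnecke-Ruzsa bound K³|A| ≈ 87.8800, |3A| = 22, inequality holds.


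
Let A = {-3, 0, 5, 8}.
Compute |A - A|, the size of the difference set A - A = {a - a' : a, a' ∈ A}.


A - A = {a - a' : a, a' ∈ A}; |A| = 4.
Bounds: 2|A|-1 ≤ |A - A| ≤ |A|² - |A| + 1, i.e. 7 ≤ |A - A| ≤ 13.
Note: 0 ∈ A - A always (from a - a). The set is symmetric: if d ∈ A - A then -d ∈ A - A.
Enumerate nonzero differences d = a - a' with a > a' (then include -d):
Positive differences: {3, 5, 8, 11}
Full difference set: {0} ∪ (positive diffs) ∪ (negative diffs).
|A - A| = 1 + 2·4 = 9 (matches direct enumeration: 9).

|A - A| = 9


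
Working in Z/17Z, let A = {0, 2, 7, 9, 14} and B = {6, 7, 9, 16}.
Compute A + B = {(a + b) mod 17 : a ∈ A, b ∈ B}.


Work in Z/17Z: reduce every sum a + b modulo 17.
Enumerate all 20 pairs:
a = 0: 0+6=6, 0+7=7, 0+9=9, 0+16=16
a = 2: 2+6=8, 2+7=9, 2+9=11, 2+16=1
a = 7: 7+6=13, 7+7=14, 7+9=16, 7+16=6
a = 9: 9+6=15, 9+7=16, 9+9=1, 9+16=8
a = 14: 14+6=3, 14+7=4, 14+9=6, 14+16=13
Distinct residues collected: {1, 3, 4, 6, 7, 8, 9, 11, 13, 14, 15, 16}
|A + B| = 12 (out of 17 total residues).

A + B = {1, 3, 4, 6, 7, 8, 9, 11, 13, 14, 15, 16}


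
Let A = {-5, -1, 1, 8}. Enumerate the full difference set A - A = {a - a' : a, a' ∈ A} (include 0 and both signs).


A - A = {a - a' : a, a' ∈ A}.
Compute a - a' for each ordered pair (a, a'):
a = -5: -5--5=0, -5--1=-4, -5-1=-6, -5-8=-13
a = -1: -1--5=4, -1--1=0, -1-1=-2, -1-8=-9
a = 1: 1--5=6, 1--1=2, 1-1=0, 1-8=-7
a = 8: 8--5=13, 8--1=9, 8-1=7, 8-8=0
Collecting distinct values (and noting 0 appears from a-a):
A - A = {-13, -9, -7, -6, -4, -2, 0, 2, 4, 6, 7, 9, 13}
|A - A| = 13

A - A = {-13, -9, -7, -6, -4, -2, 0, 2, 4, 6, 7, 9, 13}


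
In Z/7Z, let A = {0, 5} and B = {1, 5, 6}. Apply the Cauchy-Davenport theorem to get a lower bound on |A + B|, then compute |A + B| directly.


Cauchy-Davenport: |A + B| ≥ min(p, |A| + |B| - 1) for A, B nonempty in Z/pZ.
|A| = 2, |B| = 3, p = 7.
CD lower bound = min(7, 2 + 3 - 1) = min(7, 4) = 4.
Compute A + B mod 7 directly:
a = 0: 0+1=1, 0+5=5, 0+6=6
a = 5: 5+1=6, 5+5=3, 5+6=4
A + B = {1, 3, 4, 5, 6}, so |A + B| = 5.
Verify: 5 ≥ 4? Yes ✓.

CD lower bound = 4, actual |A + B| = 5.


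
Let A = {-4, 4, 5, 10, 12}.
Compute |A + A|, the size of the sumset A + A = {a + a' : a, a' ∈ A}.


A + A = {a + a' : a, a' ∈ A}; |A| = 5.
General bounds: 2|A| - 1 ≤ |A + A| ≤ |A|(|A|+1)/2, i.e. 9 ≤ |A + A| ≤ 15.
Lower bound 2|A|-1 is attained iff A is an arithmetic progression.
Enumerate sums a + a' for a ≤ a' (symmetric, so this suffices):
a = -4: -4+-4=-8, -4+4=0, -4+5=1, -4+10=6, -4+12=8
a = 4: 4+4=8, 4+5=9, 4+10=14, 4+12=16
a = 5: 5+5=10, 5+10=15, 5+12=17
a = 10: 10+10=20, 10+12=22
a = 12: 12+12=24
Distinct sums: {-8, 0, 1, 6, 8, 9, 10, 14, 15, 16, 17, 20, 22, 24}
|A + A| = 14

|A + A| = 14


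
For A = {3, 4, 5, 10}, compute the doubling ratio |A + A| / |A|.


|A| = 4.
Compute A + A by enumerating all 16 pairs.
A + A = {6, 7, 8, 9, 10, 13, 14, 15, 20}, so |A + A| = 9.
K = |A + A| / |A| = 9/4 (already in lowest terms) ≈ 2.2500.
Reference: AP of size 4 gives K = 7/4 ≈ 1.7500; a fully generic set of size 4 gives K ≈ 2.5000.

|A| = 4, |A + A| = 9, K = 9/4.


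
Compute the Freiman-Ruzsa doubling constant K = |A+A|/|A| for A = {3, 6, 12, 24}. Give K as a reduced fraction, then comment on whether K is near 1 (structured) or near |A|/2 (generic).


|A| = 4.
Compute A + A by enumerating all 16 pairs.
A + A = {6, 9, 12, 15, 18, 24, 27, 30, 36, 48}, so |A + A| = 10.
K = |A + A| / |A| = 10/4 = 5/2 ≈ 2.5000.
Reference: AP of size 4 gives K = 7/4 ≈ 1.7500; a fully generic set of size 4 gives K ≈ 2.5000.

|A| = 4, |A + A| = 10, K = 10/4 = 5/2.


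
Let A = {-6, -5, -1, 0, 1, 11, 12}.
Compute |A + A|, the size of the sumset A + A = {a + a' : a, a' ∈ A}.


A + A = {a + a' : a, a' ∈ A}; |A| = 7.
General bounds: 2|A| - 1 ≤ |A + A| ≤ |A|(|A|+1)/2, i.e. 13 ≤ |A + A| ≤ 28.
Lower bound 2|A|-1 is attained iff A is an arithmetic progression.
Enumerate sums a + a' for a ≤ a' (symmetric, so this suffices):
a = -6: -6+-6=-12, -6+-5=-11, -6+-1=-7, -6+0=-6, -6+1=-5, -6+11=5, -6+12=6
a = -5: -5+-5=-10, -5+-1=-6, -5+0=-5, -5+1=-4, -5+11=6, -5+12=7
a = -1: -1+-1=-2, -1+0=-1, -1+1=0, -1+11=10, -1+12=11
a = 0: 0+0=0, 0+1=1, 0+11=11, 0+12=12
a = 1: 1+1=2, 1+11=12, 1+12=13
a = 11: 11+11=22, 11+12=23
a = 12: 12+12=24
Distinct sums: {-12, -11, -10, -7, -6, -5, -4, -2, -1, 0, 1, 2, 5, 6, 7, 10, 11, 12, 13, 22, 23, 24}
|A + A| = 22

|A + A| = 22


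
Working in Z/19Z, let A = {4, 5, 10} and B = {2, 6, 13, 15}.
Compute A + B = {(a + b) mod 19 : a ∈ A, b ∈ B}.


Work in Z/19Z: reduce every sum a + b modulo 19.
Enumerate all 12 pairs:
a = 4: 4+2=6, 4+6=10, 4+13=17, 4+15=0
a = 5: 5+2=7, 5+6=11, 5+13=18, 5+15=1
a = 10: 10+2=12, 10+6=16, 10+13=4, 10+15=6
Distinct residues collected: {0, 1, 4, 6, 7, 10, 11, 12, 16, 17, 18}
|A + B| = 11 (out of 19 total residues).

A + B = {0, 1, 4, 6, 7, 10, 11, 12, 16, 17, 18}


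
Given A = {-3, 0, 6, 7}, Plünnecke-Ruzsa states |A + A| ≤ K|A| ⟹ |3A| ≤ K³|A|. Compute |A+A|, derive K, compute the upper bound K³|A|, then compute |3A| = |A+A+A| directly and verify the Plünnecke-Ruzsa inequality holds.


|A| = 4.
Step 1: Compute A + A by enumerating all 16 pairs.
A + A = {-6, -3, 0, 3, 4, 6, 7, 12, 13, 14}, so |A + A| = 10.
Step 2: Doubling constant K = |A + A|/|A| = 10/4 = 10/4 ≈ 2.5000.
Step 3: Plünnecke-Ruzsa gives |3A| ≤ K³·|A| = (2.5000)³ · 4 ≈ 62.5000.
Step 4: Compute 3A = A + A + A directly by enumerating all triples (a,b,c) ∈ A³; |3A| = 19.
Step 5: Check 19 ≤ 62.5000? Yes ✓.

K = 10/4, Plünnecke-Ruzsa bound K³|A| ≈ 62.5000, |3A| = 19, inequality holds.


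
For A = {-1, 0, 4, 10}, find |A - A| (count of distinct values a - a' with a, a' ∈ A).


A - A = {a - a' : a, a' ∈ A}; |A| = 4.
Bounds: 2|A|-1 ≤ |A - A| ≤ |A|² - |A| + 1, i.e. 7 ≤ |A - A| ≤ 13.
Note: 0 ∈ A - A always (from a - a). The set is symmetric: if d ∈ A - A then -d ∈ A - A.
Enumerate nonzero differences d = a - a' with a > a' (then include -d):
Positive differences: {1, 4, 5, 6, 10, 11}
Full difference set: {0} ∪ (positive diffs) ∪ (negative diffs).
|A - A| = 1 + 2·6 = 13 (matches direct enumeration: 13).

|A - A| = 13


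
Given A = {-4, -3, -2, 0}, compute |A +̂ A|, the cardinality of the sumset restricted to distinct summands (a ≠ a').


Restricted sumset: A +̂ A = {a + a' : a ∈ A, a' ∈ A, a ≠ a'}.
Equivalently, take A + A and drop any sum 2a that is achievable ONLY as a + a for a ∈ A (i.e. sums representable only with equal summands).
Enumerate pairs (a, a') with a < a' (symmetric, so each unordered pair gives one sum; this covers all a ≠ a'):
  -4 + -3 = -7
  -4 + -2 = -6
  -4 + 0 = -4
  -3 + -2 = -5
  -3 + 0 = -3
  -2 + 0 = -2
Collected distinct sums: {-7, -6, -5, -4, -3, -2}
|A +̂ A| = 6
(Reference bound: |A +̂ A| ≥ 2|A| - 3 for |A| ≥ 2, with |A| = 4 giving ≥ 5.)

|A +̂ A| = 6


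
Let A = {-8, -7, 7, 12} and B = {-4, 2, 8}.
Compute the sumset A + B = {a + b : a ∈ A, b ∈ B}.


A + B = {a + b : a ∈ A, b ∈ B}.
Enumerate all |A|·|B| = 4·3 = 12 pairs (a, b) and collect distinct sums.
a = -8: -8+-4=-12, -8+2=-6, -8+8=0
a = -7: -7+-4=-11, -7+2=-5, -7+8=1
a = 7: 7+-4=3, 7+2=9, 7+8=15
a = 12: 12+-4=8, 12+2=14, 12+8=20
Collecting distinct sums: A + B = {-12, -11, -6, -5, 0, 1, 3, 8, 9, 14, 15, 20}
|A + B| = 12

A + B = {-12, -11, -6, -5, 0, 1, 3, 8, 9, 14, 15, 20}


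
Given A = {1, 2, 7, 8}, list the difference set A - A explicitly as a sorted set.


A - A = {a - a' : a, a' ∈ A}.
Compute a - a' for each ordered pair (a, a'):
a = 1: 1-1=0, 1-2=-1, 1-7=-6, 1-8=-7
a = 2: 2-1=1, 2-2=0, 2-7=-5, 2-8=-6
a = 7: 7-1=6, 7-2=5, 7-7=0, 7-8=-1
a = 8: 8-1=7, 8-2=6, 8-7=1, 8-8=0
Collecting distinct values (and noting 0 appears from a-a):
A - A = {-7, -6, -5, -1, 0, 1, 5, 6, 7}
|A - A| = 9

A - A = {-7, -6, -5, -1, 0, 1, 5, 6, 7}


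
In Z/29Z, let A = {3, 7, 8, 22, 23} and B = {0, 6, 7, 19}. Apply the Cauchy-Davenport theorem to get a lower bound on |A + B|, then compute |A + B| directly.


Cauchy-Davenport: |A + B| ≥ min(p, |A| + |B| - 1) for A, B nonempty in Z/pZ.
|A| = 5, |B| = 4, p = 29.
CD lower bound = min(29, 5 + 4 - 1) = min(29, 8) = 8.
Compute A + B mod 29 directly:
a = 3: 3+0=3, 3+6=9, 3+7=10, 3+19=22
a = 7: 7+0=7, 7+6=13, 7+7=14, 7+19=26
a = 8: 8+0=8, 8+6=14, 8+7=15, 8+19=27
a = 22: 22+0=22, 22+6=28, 22+7=0, 22+19=12
a = 23: 23+0=23, 23+6=0, 23+7=1, 23+19=13
A + B = {0, 1, 3, 7, 8, 9, 10, 12, 13, 14, 15, 22, 23, 26, 27, 28}, so |A + B| = 16.
Verify: 16 ≥ 8? Yes ✓.

CD lower bound = 8, actual |A + B| = 16.


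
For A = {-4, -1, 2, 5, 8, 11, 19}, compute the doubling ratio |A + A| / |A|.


|A| = 7.
Compute A + A by enumerating all 49 pairs.
A + A = {-8, -5, -2, 1, 4, 7, 10, 13, 15, 16, 18, 19, 21, 22, 24, 27, 30, 38}, so |A + A| = 18.
K = |A + A| / |A| = 18/7 (already in lowest terms) ≈ 2.5714.
Reference: AP of size 7 gives K = 13/7 ≈ 1.8571; a fully generic set of size 7 gives K ≈ 4.0000.

|A| = 7, |A + A| = 18, K = 18/7.


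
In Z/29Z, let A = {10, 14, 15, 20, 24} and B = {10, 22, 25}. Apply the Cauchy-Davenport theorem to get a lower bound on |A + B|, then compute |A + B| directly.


Cauchy-Davenport: |A + B| ≥ min(p, |A| + |B| - 1) for A, B nonempty in Z/pZ.
|A| = 5, |B| = 3, p = 29.
CD lower bound = min(29, 5 + 3 - 1) = min(29, 7) = 7.
Compute A + B mod 29 directly:
a = 10: 10+10=20, 10+22=3, 10+25=6
a = 14: 14+10=24, 14+22=7, 14+25=10
a = 15: 15+10=25, 15+22=8, 15+25=11
a = 20: 20+10=1, 20+22=13, 20+25=16
a = 24: 24+10=5, 24+22=17, 24+25=20
A + B = {1, 3, 5, 6, 7, 8, 10, 11, 13, 16, 17, 20, 24, 25}, so |A + B| = 14.
Verify: 14 ≥ 7? Yes ✓.

CD lower bound = 7, actual |A + B| = 14.


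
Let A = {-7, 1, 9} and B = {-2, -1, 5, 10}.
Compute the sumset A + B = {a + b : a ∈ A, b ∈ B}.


A + B = {a + b : a ∈ A, b ∈ B}.
Enumerate all |A|·|B| = 3·4 = 12 pairs (a, b) and collect distinct sums.
a = -7: -7+-2=-9, -7+-1=-8, -7+5=-2, -7+10=3
a = 1: 1+-2=-1, 1+-1=0, 1+5=6, 1+10=11
a = 9: 9+-2=7, 9+-1=8, 9+5=14, 9+10=19
Collecting distinct sums: A + B = {-9, -8, -2, -1, 0, 3, 6, 7, 8, 11, 14, 19}
|A + B| = 12

A + B = {-9, -8, -2, -1, 0, 3, 6, 7, 8, 11, 14, 19}


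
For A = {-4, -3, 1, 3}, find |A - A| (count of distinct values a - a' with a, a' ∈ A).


A - A = {a - a' : a, a' ∈ A}; |A| = 4.
Bounds: 2|A|-1 ≤ |A - A| ≤ |A|² - |A| + 1, i.e. 7 ≤ |A - A| ≤ 13.
Note: 0 ∈ A - A always (from a - a). The set is symmetric: if d ∈ A - A then -d ∈ A - A.
Enumerate nonzero differences d = a - a' with a > a' (then include -d):
Positive differences: {1, 2, 4, 5, 6, 7}
Full difference set: {0} ∪ (positive diffs) ∪ (negative diffs).
|A - A| = 1 + 2·6 = 13 (matches direct enumeration: 13).

|A - A| = 13


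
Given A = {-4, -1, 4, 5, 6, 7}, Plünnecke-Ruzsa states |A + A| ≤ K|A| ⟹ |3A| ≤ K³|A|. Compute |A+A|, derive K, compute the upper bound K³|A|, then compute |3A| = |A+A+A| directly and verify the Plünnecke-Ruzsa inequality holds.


|A| = 6.
Step 1: Compute A + A by enumerating all 36 pairs.
A + A = {-8, -5, -2, 0, 1, 2, 3, 4, 5, 6, 8, 9, 10, 11, 12, 13, 14}, so |A + A| = 17.
Step 2: Doubling constant K = |A + A|/|A| = 17/6 = 17/6 ≈ 2.8333.
Step 3: Plünnecke-Ruzsa gives |3A| ≤ K³·|A| = (2.8333)³ · 6 ≈ 136.4722.
Step 4: Compute 3A = A + A + A directly by enumerating all triples (a,b,c) ∈ A³; |3A| = 29.
Step 5: Check 29 ≤ 136.4722? Yes ✓.

K = 17/6, Plünnecke-Ruzsa bound K³|A| ≈ 136.4722, |3A| = 29, inequality holds.


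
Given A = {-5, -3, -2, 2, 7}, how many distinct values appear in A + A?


A + A = {a + a' : a, a' ∈ A}; |A| = 5.
General bounds: 2|A| - 1 ≤ |A + A| ≤ |A|(|A|+1)/2, i.e. 9 ≤ |A + A| ≤ 15.
Lower bound 2|A|-1 is attained iff A is an arithmetic progression.
Enumerate sums a + a' for a ≤ a' (symmetric, so this suffices):
a = -5: -5+-5=-10, -5+-3=-8, -5+-2=-7, -5+2=-3, -5+7=2
a = -3: -3+-3=-6, -3+-2=-5, -3+2=-1, -3+7=4
a = -2: -2+-2=-4, -2+2=0, -2+7=5
a = 2: 2+2=4, 2+7=9
a = 7: 7+7=14
Distinct sums: {-10, -8, -7, -6, -5, -4, -3, -1, 0, 2, 4, 5, 9, 14}
|A + A| = 14

|A + A| = 14


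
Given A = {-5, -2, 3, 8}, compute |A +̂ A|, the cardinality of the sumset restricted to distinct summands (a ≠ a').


Restricted sumset: A +̂ A = {a + a' : a ∈ A, a' ∈ A, a ≠ a'}.
Equivalently, take A + A and drop any sum 2a that is achievable ONLY as a + a for a ∈ A (i.e. sums representable only with equal summands).
Enumerate pairs (a, a') with a < a' (symmetric, so each unordered pair gives one sum; this covers all a ≠ a'):
  -5 + -2 = -7
  -5 + 3 = -2
  -5 + 8 = 3
  -2 + 3 = 1
  -2 + 8 = 6
  3 + 8 = 11
Collected distinct sums: {-7, -2, 1, 3, 6, 11}
|A +̂ A| = 6
(Reference bound: |A +̂ A| ≥ 2|A| - 3 for |A| ≥ 2, with |A| = 4 giving ≥ 5.)

|A +̂ A| = 6


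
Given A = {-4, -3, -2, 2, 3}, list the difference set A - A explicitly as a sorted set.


A - A = {a - a' : a, a' ∈ A}.
Compute a - a' for each ordered pair (a, a'):
a = -4: -4--4=0, -4--3=-1, -4--2=-2, -4-2=-6, -4-3=-7
a = -3: -3--4=1, -3--3=0, -3--2=-1, -3-2=-5, -3-3=-6
a = -2: -2--4=2, -2--3=1, -2--2=0, -2-2=-4, -2-3=-5
a = 2: 2--4=6, 2--3=5, 2--2=4, 2-2=0, 2-3=-1
a = 3: 3--4=7, 3--3=6, 3--2=5, 3-2=1, 3-3=0
Collecting distinct values (and noting 0 appears from a-a):
A - A = {-7, -6, -5, -4, -2, -1, 0, 1, 2, 4, 5, 6, 7}
|A - A| = 13

A - A = {-7, -6, -5, -4, -2, -1, 0, 1, 2, 4, 5, 6, 7}


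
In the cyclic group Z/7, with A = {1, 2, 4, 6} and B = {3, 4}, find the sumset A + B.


Work in Z/7Z: reduce every sum a + b modulo 7.
Enumerate all 8 pairs:
a = 1: 1+3=4, 1+4=5
a = 2: 2+3=5, 2+4=6
a = 4: 4+3=0, 4+4=1
a = 6: 6+3=2, 6+4=3
Distinct residues collected: {0, 1, 2, 3, 4, 5, 6}
|A + B| = 7 (out of 7 total residues).

A + B = {0, 1, 2, 3, 4, 5, 6}


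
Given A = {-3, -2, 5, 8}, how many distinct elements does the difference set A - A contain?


A - A = {a - a' : a, a' ∈ A}; |A| = 4.
Bounds: 2|A|-1 ≤ |A - A| ≤ |A|² - |A| + 1, i.e. 7 ≤ |A - A| ≤ 13.
Note: 0 ∈ A - A always (from a - a). The set is symmetric: if d ∈ A - A then -d ∈ A - A.
Enumerate nonzero differences d = a - a' with a > a' (then include -d):
Positive differences: {1, 3, 7, 8, 10, 11}
Full difference set: {0} ∪ (positive diffs) ∪ (negative diffs).
|A - A| = 1 + 2·6 = 13 (matches direct enumeration: 13).

|A - A| = 13


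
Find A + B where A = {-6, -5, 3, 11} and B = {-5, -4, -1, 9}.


A + B = {a + b : a ∈ A, b ∈ B}.
Enumerate all |A|·|B| = 4·4 = 16 pairs (a, b) and collect distinct sums.
a = -6: -6+-5=-11, -6+-4=-10, -6+-1=-7, -6+9=3
a = -5: -5+-5=-10, -5+-4=-9, -5+-1=-6, -5+9=4
a = 3: 3+-5=-2, 3+-4=-1, 3+-1=2, 3+9=12
a = 11: 11+-5=6, 11+-4=7, 11+-1=10, 11+9=20
Collecting distinct sums: A + B = {-11, -10, -9, -7, -6, -2, -1, 2, 3, 4, 6, 7, 10, 12, 20}
|A + B| = 15

A + B = {-11, -10, -9, -7, -6, -2, -1, 2, 3, 4, 6, 7, 10, 12, 20}


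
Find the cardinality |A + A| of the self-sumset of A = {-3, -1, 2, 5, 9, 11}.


A + A = {a + a' : a, a' ∈ A}; |A| = 6.
General bounds: 2|A| - 1 ≤ |A + A| ≤ |A|(|A|+1)/2, i.e. 11 ≤ |A + A| ≤ 21.
Lower bound 2|A|-1 is attained iff A is an arithmetic progression.
Enumerate sums a + a' for a ≤ a' (symmetric, so this suffices):
a = -3: -3+-3=-6, -3+-1=-4, -3+2=-1, -3+5=2, -3+9=6, -3+11=8
a = -1: -1+-1=-2, -1+2=1, -1+5=4, -1+9=8, -1+11=10
a = 2: 2+2=4, 2+5=7, 2+9=11, 2+11=13
a = 5: 5+5=10, 5+9=14, 5+11=16
a = 9: 9+9=18, 9+11=20
a = 11: 11+11=22
Distinct sums: {-6, -4, -2, -1, 1, 2, 4, 6, 7, 8, 10, 11, 13, 14, 16, 18, 20, 22}
|A + A| = 18

|A + A| = 18


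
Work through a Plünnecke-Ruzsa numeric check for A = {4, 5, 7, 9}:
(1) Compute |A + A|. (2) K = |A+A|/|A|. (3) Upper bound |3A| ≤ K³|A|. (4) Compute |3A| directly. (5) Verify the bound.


|A| = 4.
Step 1: Compute A + A by enumerating all 16 pairs.
A + A = {8, 9, 10, 11, 12, 13, 14, 16, 18}, so |A + A| = 9.
Step 2: Doubling constant K = |A + A|/|A| = 9/4 = 9/4 ≈ 2.2500.
Step 3: Plünnecke-Ruzsa gives |3A| ≤ K³·|A| = (2.2500)³ · 4 ≈ 45.5625.
Step 4: Compute 3A = A + A + A directly by enumerating all triples (a,b,c) ∈ A³; |3A| = 14.
Step 5: Check 14 ≤ 45.5625? Yes ✓.

K = 9/4, Plünnecke-Ruzsa bound K³|A| ≈ 45.5625, |3A| = 14, inequality holds.


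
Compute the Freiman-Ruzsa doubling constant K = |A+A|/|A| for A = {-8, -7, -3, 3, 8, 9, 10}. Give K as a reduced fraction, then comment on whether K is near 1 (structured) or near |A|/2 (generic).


|A| = 7.
Compute A + A by enumerating all 49 pairs.
A + A = {-16, -15, -14, -11, -10, -6, -5, -4, 0, 1, 2, 3, 5, 6, 7, 11, 12, 13, 16, 17, 18, 19, 20}, so |A + A| = 23.
K = |A + A| / |A| = 23/7 (already in lowest terms) ≈ 3.2857.
Reference: AP of size 7 gives K = 13/7 ≈ 1.8571; a fully generic set of size 7 gives K ≈ 4.0000.

|A| = 7, |A + A| = 23, K = 23/7.


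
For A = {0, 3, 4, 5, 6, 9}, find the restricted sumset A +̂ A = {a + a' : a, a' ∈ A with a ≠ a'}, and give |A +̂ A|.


Restricted sumset: A +̂ A = {a + a' : a ∈ A, a' ∈ A, a ≠ a'}.
Equivalently, take A + A and drop any sum 2a that is achievable ONLY as a + a for a ∈ A (i.e. sums representable only with equal summands).
Enumerate pairs (a, a') with a < a' (symmetric, so each unordered pair gives one sum; this covers all a ≠ a'):
  0 + 3 = 3
  0 + 4 = 4
  0 + 5 = 5
  0 + 6 = 6
  0 + 9 = 9
  3 + 4 = 7
  3 + 5 = 8
  3 + 6 = 9
  3 + 9 = 12
  4 + 5 = 9
  4 + 6 = 10
  4 + 9 = 13
  5 + 6 = 11
  5 + 9 = 14
  6 + 9 = 15
Collected distinct sums: {3, 4, 5, 6, 7, 8, 9, 10, 11, 12, 13, 14, 15}
|A +̂ A| = 13
(Reference bound: |A +̂ A| ≥ 2|A| - 3 for |A| ≥ 2, with |A| = 6 giving ≥ 9.)

|A +̂ A| = 13


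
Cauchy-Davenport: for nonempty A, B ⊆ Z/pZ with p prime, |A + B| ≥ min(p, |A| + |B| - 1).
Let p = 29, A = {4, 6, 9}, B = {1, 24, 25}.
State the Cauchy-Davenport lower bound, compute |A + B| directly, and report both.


Cauchy-Davenport: |A + B| ≥ min(p, |A| + |B| - 1) for A, B nonempty in Z/pZ.
|A| = 3, |B| = 3, p = 29.
CD lower bound = min(29, 3 + 3 - 1) = min(29, 5) = 5.
Compute A + B mod 29 directly:
a = 4: 4+1=5, 4+24=28, 4+25=0
a = 6: 6+1=7, 6+24=1, 6+25=2
a = 9: 9+1=10, 9+24=4, 9+25=5
A + B = {0, 1, 2, 4, 5, 7, 10, 28}, so |A + B| = 8.
Verify: 8 ≥ 5? Yes ✓.

CD lower bound = 5, actual |A + B| = 8.


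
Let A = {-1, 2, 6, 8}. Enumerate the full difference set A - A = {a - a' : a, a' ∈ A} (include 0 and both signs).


A - A = {a - a' : a, a' ∈ A}.
Compute a - a' for each ordered pair (a, a'):
a = -1: -1--1=0, -1-2=-3, -1-6=-7, -1-8=-9
a = 2: 2--1=3, 2-2=0, 2-6=-4, 2-8=-6
a = 6: 6--1=7, 6-2=4, 6-6=0, 6-8=-2
a = 8: 8--1=9, 8-2=6, 8-6=2, 8-8=0
Collecting distinct values (and noting 0 appears from a-a):
A - A = {-9, -7, -6, -4, -3, -2, 0, 2, 3, 4, 6, 7, 9}
|A - A| = 13

A - A = {-9, -7, -6, -4, -3, -2, 0, 2, 3, 4, 6, 7, 9}


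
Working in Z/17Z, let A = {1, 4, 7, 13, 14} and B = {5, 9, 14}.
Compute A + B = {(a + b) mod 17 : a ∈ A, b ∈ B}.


Work in Z/17Z: reduce every sum a + b modulo 17.
Enumerate all 15 pairs:
a = 1: 1+5=6, 1+9=10, 1+14=15
a = 4: 4+5=9, 4+9=13, 4+14=1
a = 7: 7+5=12, 7+9=16, 7+14=4
a = 13: 13+5=1, 13+9=5, 13+14=10
a = 14: 14+5=2, 14+9=6, 14+14=11
Distinct residues collected: {1, 2, 4, 5, 6, 9, 10, 11, 12, 13, 15, 16}
|A + B| = 12 (out of 17 total residues).

A + B = {1, 2, 4, 5, 6, 9, 10, 11, 12, 13, 15, 16}


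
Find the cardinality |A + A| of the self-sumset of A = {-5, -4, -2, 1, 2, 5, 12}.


A + A = {a + a' : a, a' ∈ A}; |A| = 7.
General bounds: 2|A| - 1 ≤ |A + A| ≤ |A|(|A|+1)/2, i.e. 13 ≤ |A + A| ≤ 28.
Lower bound 2|A|-1 is attained iff A is an arithmetic progression.
Enumerate sums a + a' for a ≤ a' (symmetric, so this suffices):
a = -5: -5+-5=-10, -5+-4=-9, -5+-2=-7, -5+1=-4, -5+2=-3, -5+5=0, -5+12=7
a = -4: -4+-4=-8, -4+-2=-6, -4+1=-3, -4+2=-2, -4+5=1, -4+12=8
a = -2: -2+-2=-4, -2+1=-1, -2+2=0, -2+5=3, -2+12=10
a = 1: 1+1=2, 1+2=3, 1+5=6, 1+12=13
a = 2: 2+2=4, 2+5=7, 2+12=14
a = 5: 5+5=10, 5+12=17
a = 12: 12+12=24
Distinct sums: {-10, -9, -8, -7, -6, -4, -3, -2, -1, 0, 1, 2, 3, 4, 6, 7, 8, 10, 13, 14, 17, 24}
|A + A| = 22

|A + A| = 22


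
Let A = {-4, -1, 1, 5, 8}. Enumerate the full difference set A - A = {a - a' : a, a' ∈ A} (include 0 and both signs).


A - A = {a - a' : a, a' ∈ A}.
Compute a - a' for each ordered pair (a, a'):
a = -4: -4--4=0, -4--1=-3, -4-1=-5, -4-5=-9, -4-8=-12
a = -1: -1--4=3, -1--1=0, -1-1=-2, -1-5=-6, -1-8=-9
a = 1: 1--4=5, 1--1=2, 1-1=0, 1-5=-4, 1-8=-7
a = 5: 5--4=9, 5--1=6, 5-1=4, 5-5=0, 5-8=-3
a = 8: 8--4=12, 8--1=9, 8-1=7, 8-5=3, 8-8=0
Collecting distinct values (and noting 0 appears from a-a):
A - A = {-12, -9, -7, -6, -5, -4, -3, -2, 0, 2, 3, 4, 5, 6, 7, 9, 12}
|A - A| = 17

A - A = {-12, -9, -7, -6, -5, -4, -3, -2, 0, 2, 3, 4, 5, 6, 7, 9, 12}


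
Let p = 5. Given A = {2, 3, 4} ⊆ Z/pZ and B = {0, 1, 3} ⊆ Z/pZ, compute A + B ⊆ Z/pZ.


Work in Z/5Z: reduce every sum a + b modulo 5.
Enumerate all 9 pairs:
a = 2: 2+0=2, 2+1=3, 2+3=0
a = 3: 3+0=3, 3+1=4, 3+3=1
a = 4: 4+0=4, 4+1=0, 4+3=2
Distinct residues collected: {0, 1, 2, 3, 4}
|A + B| = 5 (out of 5 total residues).

A + B = {0, 1, 2, 3, 4}


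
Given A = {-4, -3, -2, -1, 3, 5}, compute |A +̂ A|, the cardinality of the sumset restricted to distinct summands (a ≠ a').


Restricted sumset: A +̂ A = {a + a' : a ∈ A, a' ∈ A, a ≠ a'}.
Equivalently, take A + A and drop any sum 2a that is achievable ONLY as a + a for a ∈ A (i.e. sums representable only with equal summands).
Enumerate pairs (a, a') with a < a' (symmetric, so each unordered pair gives one sum; this covers all a ≠ a'):
  -4 + -3 = -7
  -4 + -2 = -6
  -4 + -1 = -5
  -4 + 3 = -1
  -4 + 5 = 1
  -3 + -2 = -5
  -3 + -1 = -4
  -3 + 3 = 0
  -3 + 5 = 2
  -2 + -1 = -3
  -2 + 3 = 1
  -2 + 5 = 3
  -1 + 3 = 2
  -1 + 5 = 4
  3 + 5 = 8
Collected distinct sums: {-7, -6, -5, -4, -3, -1, 0, 1, 2, 3, 4, 8}
|A +̂ A| = 12
(Reference bound: |A +̂ A| ≥ 2|A| - 3 for |A| ≥ 2, with |A| = 6 giving ≥ 9.)

|A +̂ A| = 12


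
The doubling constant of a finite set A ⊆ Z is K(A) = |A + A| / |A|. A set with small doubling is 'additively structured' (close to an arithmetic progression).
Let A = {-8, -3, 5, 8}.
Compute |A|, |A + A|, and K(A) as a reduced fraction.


|A| = 4.
Compute A + A by enumerating all 16 pairs.
A + A = {-16, -11, -6, -3, 0, 2, 5, 10, 13, 16}, so |A + A| = 10.
K = |A + A| / |A| = 10/4 = 5/2 ≈ 2.5000.
Reference: AP of size 4 gives K = 7/4 ≈ 1.7500; a fully generic set of size 4 gives K ≈ 2.5000.

|A| = 4, |A + A| = 10, K = 10/4 = 5/2.


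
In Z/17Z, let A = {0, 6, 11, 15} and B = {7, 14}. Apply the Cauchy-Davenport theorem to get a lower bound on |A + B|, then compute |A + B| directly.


Cauchy-Davenport: |A + B| ≥ min(p, |A| + |B| - 1) for A, B nonempty in Z/pZ.
|A| = 4, |B| = 2, p = 17.
CD lower bound = min(17, 4 + 2 - 1) = min(17, 5) = 5.
Compute A + B mod 17 directly:
a = 0: 0+7=7, 0+14=14
a = 6: 6+7=13, 6+14=3
a = 11: 11+7=1, 11+14=8
a = 15: 15+7=5, 15+14=12
A + B = {1, 3, 5, 7, 8, 12, 13, 14}, so |A + B| = 8.
Verify: 8 ≥ 5? Yes ✓.

CD lower bound = 5, actual |A + B| = 8.


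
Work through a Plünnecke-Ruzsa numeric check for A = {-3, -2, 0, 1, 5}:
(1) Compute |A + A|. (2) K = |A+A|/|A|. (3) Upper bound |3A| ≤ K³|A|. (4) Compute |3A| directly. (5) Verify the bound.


|A| = 5.
Step 1: Compute A + A by enumerating all 25 pairs.
A + A = {-6, -5, -4, -3, -2, -1, 0, 1, 2, 3, 5, 6, 10}, so |A + A| = 13.
Step 2: Doubling constant K = |A + A|/|A| = 13/5 = 13/5 ≈ 2.6000.
Step 3: Plünnecke-Ruzsa gives |3A| ≤ K³·|A| = (2.6000)³ · 5 ≈ 87.8800.
Step 4: Compute 3A = A + A + A directly by enumerating all triples (a,b,c) ∈ A³; |3A| = 21.
Step 5: Check 21 ≤ 87.8800? Yes ✓.

K = 13/5, Plünnecke-Ruzsa bound K³|A| ≈ 87.8800, |3A| = 21, inequality holds.


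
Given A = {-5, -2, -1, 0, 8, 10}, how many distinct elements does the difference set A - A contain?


A - A = {a - a' : a, a' ∈ A}; |A| = 6.
Bounds: 2|A|-1 ≤ |A - A| ≤ |A|² - |A| + 1, i.e. 11 ≤ |A - A| ≤ 31.
Note: 0 ∈ A - A always (from a - a). The set is symmetric: if d ∈ A - A then -d ∈ A - A.
Enumerate nonzero differences d = a - a' with a > a' (then include -d):
Positive differences: {1, 2, 3, 4, 5, 8, 9, 10, 11, 12, 13, 15}
Full difference set: {0} ∪ (positive diffs) ∪ (negative diffs).
|A - A| = 1 + 2·12 = 25 (matches direct enumeration: 25).

|A - A| = 25


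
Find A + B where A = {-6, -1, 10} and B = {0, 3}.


A + B = {a + b : a ∈ A, b ∈ B}.
Enumerate all |A|·|B| = 3·2 = 6 pairs (a, b) and collect distinct sums.
a = -6: -6+0=-6, -6+3=-3
a = -1: -1+0=-1, -1+3=2
a = 10: 10+0=10, 10+3=13
Collecting distinct sums: A + B = {-6, -3, -1, 2, 10, 13}
|A + B| = 6

A + B = {-6, -3, -1, 2, 10, 13}


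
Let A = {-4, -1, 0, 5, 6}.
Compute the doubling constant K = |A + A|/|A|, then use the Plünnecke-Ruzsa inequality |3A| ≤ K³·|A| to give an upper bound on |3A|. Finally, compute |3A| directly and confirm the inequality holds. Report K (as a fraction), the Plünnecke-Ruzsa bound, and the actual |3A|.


|A| = 5.
Step 1: Compute A + A by enumerating all 25 pairs.
A + A = {-8, -5, -4, -2, -1, 0, 1, 2, 4, 5, 6, 10, 11, 12}, so |A + A| = 14.
Step 2: Doubling constant K = |A + A|/|A| = 14/5 = 14/5 ≈ 2.8000.
Step 3: Plünnecke-Ruzsa gives |3A| ≤ K³·|A| = (2.8000)³ · 5 ≈ 109.7600.
Step 4: Compute 3A = A + A + A directly by enumerating all triples (a,b,c) ∈ A³; |3A| = 26.
Step 5: Check 26 ≤ 109.7600? Yes ✓.

K = 14/5, Plünnecke-Ruzsa bound K³|A| ≈ 109.7600, |3A| = 26, inequality holds.


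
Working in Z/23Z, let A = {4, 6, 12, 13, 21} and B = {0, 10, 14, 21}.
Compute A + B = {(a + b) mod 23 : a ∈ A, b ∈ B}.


Work in Z/23Z: reduce every sum a + b modulo 23.
Enumerate all 20 pairs:
a = 4: 4+0=4, 4+10=14, 4+14=18, 4+21=2
a = 6: 6+0=6, 6+10=16, 6+14=20, 6+21=4
a = 12: 12+0=12, 12+10=22, 12+14=3, 12+21=10
a = 13: 13+0=13, 13+10=0, 13+14=4, 13+21=11
a = 21: 21+0=21, 21+10=8, 21+14=12, 21+21=19
Distinct residues collected: {0, 2, 3, 4, 6, 8, 10, 11, 12, 13, 14, 16, 18, 19, 20, 21, 22}
|A + B| = 17 (out of 23 total residues).

A + B = {0, 2, 3, 4, 6, 8, 10, 11, 12, 13, 14, 16, 18, 19, 20, 21, 22}


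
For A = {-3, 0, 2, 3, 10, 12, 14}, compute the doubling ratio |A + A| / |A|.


|A| = 7.
Compute A + A by enumerating all 49 pairs.
A + A = {-6, -3, -1, 0, 2, 3, 4, 5, 6, 7, 9, 10, 11, 12, 13, 14, 15, 16, 17, 20, 22, 24, 26, 28}, so |A + A| = 24.
K = |A + A| / |A| = 24/7 (already in lowest terms) ≈ 3.4286.
Reference: AP of size 7 gives K = 13/7 ≈ 1.8571; a fully generic set of size 7 gives K ≈ 4.0000.

|A| = 7, |A + A| = 24, K = 24/7.


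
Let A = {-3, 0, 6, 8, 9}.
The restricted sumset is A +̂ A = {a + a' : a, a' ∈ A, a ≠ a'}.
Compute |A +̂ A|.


Restricted sumset: A +̂ A = {a + a' : a ∈ A, a' ∈ A, a ≠ a'}.
Equivalently, take A + A and drop any sum 2a that is achievable ONLY as a + a for a ∈ A (i.e. sums representable only with equal summands).
Enumerate pairs (a, a') with a < a' (symmetric, so each unordered pair gives one sum; this covers all a ≠ a'):
  -3 + 0 = -3
  -3 + 6 = 3
  -3 + 8 = 5
  -3 + 9 = 6
  0 + 6 = 6
  0 + 8 = 8
  0 + 9 = 9
  6 + 8 = 14
  6 + 9 = 15
  8 + 9 = 17
Collected distinct sums: {-3, 3, 5, 6, 8, 9, 14, 15, 17}
|A +̂ A| = 9
(Reference bound: |A +̂ A| ≥ 2|A| - 3 for |A| ≥ 2, with |A| = 5 giving ≥ 7.)

|A +̂ A| = 9


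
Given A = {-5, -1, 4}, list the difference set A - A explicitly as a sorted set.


A - A = {a - a' : a, a' ∈ A}.
Compute a - a' for each ordered pair (a, a'):
a = -5: -5--5=0, -5--1=-4, -5-4=-9
a = -1: -1--5=4, -1--1=0, -1-4=-5
a = 4: 4--5=9, 4--1=5, 4-4=0
Collecting distinct values (and noting 0 appears from a-a):
A - A = {-9, -5, -4, 0, 4, 5, 9}
|A - A| = 7

A - A = {-9, -5, -4, 0, 4, 5, 9}


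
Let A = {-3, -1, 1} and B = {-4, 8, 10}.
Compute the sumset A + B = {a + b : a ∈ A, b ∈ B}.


A + B = {a + b : a ∈ A, b ∈ B}.
Enumerate all |A|·|B| = 3·3 = 9 pairs (a, b) and collect distinct sums.
a = -3: -3+-4=-7, -3+8=5, -3+10=7
a = -1: -1+-4=-5, -1+8=7, -1+10=9
a = 1: 1+-4=-3, 1+8=9, 1+10=11
Collecting distinct sums: A + B = {-7, -5, -3, 5, 7, 9, 11}
|A + B| = 7

A + B = {-7, -5, -3, 5, 7, 9, 11}


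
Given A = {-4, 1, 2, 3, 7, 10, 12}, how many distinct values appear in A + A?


A + A = {a + a' : a, a' ∈ A}; |A| = 7.
General bounds: 2|A| - 1 ≤ |A + A| ≤ |A|(|A|+1)/2, i.e. 13 ≤ |A + A| ≤ 28.
Lower bound 2|A|-1 is attained iff A is an arithmetic progression.
Enumerate sums a + a' for a ≤ a' (symmetric, so this suffices):
a = -4: -4+-4=-8, -4+1=-3, -4+2=-2, -4+3=-1, -4+7=3, -4+10=6, -4+12=8
a = 1: 1+1=2, 1+2=3, 1+3=4, 1+7=8, 1+10=11, 1+12=13
a = 2: 2+2=4, 2+3=5, 2+7=9, 2+10=12, 2+12=14
a = 3: 3+3=6, 3+7=10, 3+10=13, 3+12=15
a = 7: 7+7=14, 7+10=17, 7+12=19
a = 10: 10+10=20, 10+12=22
a = 12: 12+12=24
Distinct sums: {-8, -3, -2, -1, 2, 3, 4, 5, 6, 8, 9, 10, 11, 12, 13, 14, 15, 17, 19, 20, 22, 24}
|A + A| = 22

|A + A| = 22


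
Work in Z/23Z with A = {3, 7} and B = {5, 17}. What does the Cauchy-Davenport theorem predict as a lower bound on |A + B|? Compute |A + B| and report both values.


Cauchy-Davenport: |A + B| ≥ min(p, |A| + |B| - 1) for A, B nonempty in Z/pZ.
|A| = 2, |B| = 2, p = 23.
CD lower bound = min(23, 2 + 2 - 1) = min(23, 3) = 3.
Compute A + B mod 23 directly:
a = 3: 3+5=8, 3+17=20
a = 7: 7+5=12, 7+17=1
A + B = {1, 8, 12, 20}, so |A + B| = 4.
Verify: 4 ≥ 3? Yes ✓.

CD lower bound = 3, actual |A + B| = 4.


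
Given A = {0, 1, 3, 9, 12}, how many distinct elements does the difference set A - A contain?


A - A = {a - a' : a, a' ∈ A}; |A| = 5.
Bounds: 2|A|-1 ≤ |A - A| ≤ |A|² - |A| + 1, i.e. 9 ≤ |A - A| ≤ 21.
Note: 0 ∈ A - A always (from a - a). The set is symmetric: if d ∈ A - A then -d ∈ A - A.
Enumerate nonzero differences d = a - a' with a > a' (then include -d):
Positive differences: {1, 2, 3, 6, 8, 9, 11, 12}
Full difference set: {0} ∪ (positive diffs) ∪ (negative diffs).
|A - A| = 1 + 2·8 = 17 (matches direct enumeration: 17).

|A - A| = 17


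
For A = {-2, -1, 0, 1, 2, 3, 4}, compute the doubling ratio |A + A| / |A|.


|A| = 7.
Compute A + A by enumerating all 49 pairs.
A + A = {-4, -3, -2, -1, 0, 1, 2, 3, 4, 5, 6, 7, 8}, so |A + A| = 13.
K = |A + A| / |A| = 13/7 (already in lowest terms) ≈ 1.8571.
Reference: AP of size 7 gives K = 13/7 ≈ 1.8571; a fully generic set of size 7 gives K ≈ 4.0000.

|A| = 7, |A + A| = 13, K = 13/7.


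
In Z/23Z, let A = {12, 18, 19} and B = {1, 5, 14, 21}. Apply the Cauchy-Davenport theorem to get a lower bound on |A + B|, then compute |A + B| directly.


Cauchy-Davenport: |A + B| ≥ min(p, |A| + |B| - 1) for A, B nonempty in Z/pZ.
|A| = 3, |B| = 4, p = 23.
CD lower bound = min(23, 3 + 4 - 1) = min(23, 6) = 6.
Compute A + B mod 23 directly:
a = 12: 12+1=13, 12+5=17, 12+14=3, 12+21=10
a = 18: 18+1=19, 18+5=0, 18+14=9, 18+21=16
a = 19: 19+1=20, 19+5=1, 19+14=10, 19+21=17
A + B = {0, 1, 3, 9, 10, 13, 16, 17, 19, 20}, so |A + B| = 10.
Verify: 10 ≥ 6? Yes ✓.

CD lower bound = 6, actual |A + B| = 10.


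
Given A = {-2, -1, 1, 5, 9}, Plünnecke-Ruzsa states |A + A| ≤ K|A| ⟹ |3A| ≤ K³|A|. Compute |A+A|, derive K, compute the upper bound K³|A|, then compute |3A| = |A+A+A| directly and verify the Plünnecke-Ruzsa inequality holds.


|A| = 5.
Step 1: Compute A + A by enumerating all 25 pairs.
A + A = {-4, -3, -2, -1, 0, 2, 3, 4, 6, 7, 8, 10, 14, 18}, so |A + A| = 14.
Step 2: Doubling constant K = |A + A|/|A| = 14/5 = 14/5 ≈ 2.8000.
Step 3: Plünnecke-Ruzsa gives |3A| ≤ K³·|A| = (2.8000)³ · 5 ≈ 109.7600.
Step 4: Compute 3A = A + A + A directly by enumerating all triples (a,b,c) ∈ A³; |3A| = 25.
Step 5: Check 25 ≤ 109.7600? Yes ✓.

K = 14/5, Plünnecke-Ruzsa bound K³|A| ≈ 109.7600, |3A| = 25, inequality holds.


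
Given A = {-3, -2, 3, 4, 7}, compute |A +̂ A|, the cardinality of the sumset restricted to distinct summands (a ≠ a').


Restricted sumset: A +̂ A = {a + a' : a ∈ A, a' ∈ A, a ≠ a'}.
Equivalently, take A + A and drop any sum 2a that is achievable ONLY as a + a for a ∈ A (i.e. sums representable only with equal summands).
Enumerate pairs (a, a') with a < a' (symmetric, so each unordered pair gives one sum; this covers all a ≠ a'):
  -3 + -2 = -5
  -3 + 3 = 0
  -3 + 4 = 1
  -3 + 7 = 4
  -2 + 3 = 1
  -2 + 4 = 2
  -2 + 7 = 5
  3 + 4 = 7
  3 + 7 = 10
  4 + 7 = 11
Collected distinct sums: {-5, 0, 1, 2, 4, 5, 7, 10, 11}
|A +̂ A| = 9
(Reference bound: |A +̂ A| ≥ 2|A| - 3 for |A| ≥ 2, with |A| = 5 giving ≥ 7.)

|A +̂ A| = 9


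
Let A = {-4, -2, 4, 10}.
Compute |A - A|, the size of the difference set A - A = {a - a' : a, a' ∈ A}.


A - A = {a - a' : a, a' ∈ A}; |A| = 4.
Bounds: 2|A|-1 ≤ |A - A| ≤ |A|² - |A| + 1, i.e. 7 ≤ |A - A| ≤ 13.
Note: 0 ∈ A - A always (from a - a). The set is symmetric: if d ∈ A - A then -d ∈ A - A.
Enumerate nonzero differences d = a - a' with a > a' (then include -d):
Positive differences: {2, 6, 8, 12, 14}
Full difference set: {0} ∪ (positive diffs) ∪ (negative diffs).
|A - A| = 1 + 2·5 = 11 (matches direct enumeration: 11).

|A - A| = 11


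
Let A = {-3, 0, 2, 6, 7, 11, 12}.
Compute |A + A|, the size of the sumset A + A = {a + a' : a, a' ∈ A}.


A + A = {a + a' : a, a' ∈ A}; |A| = 7.
General bounds: 2|A| - 1 ≤ |A + A| ≤ |A|(|A|+1)/2, i.e. 13 ≤ |A + A| ≤ 28.
Lower bound 2|A|-1 is attained iff A is an arithmetic progression.
Enumerate sums a + a' for a ≤ a' (symmetric, so this suffices):
a = -3: -3+-3=-6, -3+0=-3, -3+2=-1, -3+6=3, -3+7=4, -3+11=8, -3+12=9
a = 0: 0+0=0, 0+2=2, 0+6=6, 0+7=7, 0+11=11, 0+12=12
a = 2: 2+2=4, 2+6=8, 2+7=9, 2+11=13, 2+12=14
a = 6: 6+6=12, 6+7=13, 6+11=17, 6+12=18
a = 7: 7+7=14, 7+11=18, 7+12=19
a = 11: 11+11=22, 11+12=23
a = 12: 12+12=24
Distinct sums: {-6, -3, -1, 0, 2, 3, 4, 6, 7, 8, 9, 11, 12, 13, 14, 17, 18, 19, 22, 23, 24}
|A + A| = 21

|A + A| = 21


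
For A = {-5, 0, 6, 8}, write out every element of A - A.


A - A = {a - a' : a, a' ∈ A}.
Compute a - a' for each ordered pair (a, a'):
a = -5: -5--5=0, -5-0=-5, -5-6=-11, -5-8=-13
a = 0: 0--5=5, 0-0=0, 0-6=-6, 0-8=-8
a = 6: 6--5=11, 6-0=6, 6-6=0, 6-8=-2
a = 8: 8--5=13, 8-0=8, 8-6=2, 8-8=0
Collecting distinct values (and noting 0 appears from a-a):
A - A = {-13, -11, -8, -6, -5, -2, 0, 2, 5, 6, 8, 11, 13}
|A - A| = 13

A - A = {-13, -11, -8, -6, -5, -2, 0, 2, 5, 6, 8, 11, 13}


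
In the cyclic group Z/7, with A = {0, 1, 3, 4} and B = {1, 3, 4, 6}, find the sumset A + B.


Work in Z/7Z: reduce every sum a + b modulo 7.
Enumerate all 16 pairs:
a = 0: 0+1=1, 0+3=3, 0+4=4, 0+6=6
a = 1: 1+1=2, 1+3=4, 1+4=5, 1+6=0
a = 3: 3+1=4, 3+3=6, 3+4=0, 3+6=2
a = 4: 4+1=5, 4+3=0, 4+4=1, 4+6=3
Distinct residues collected: {0, 1, 2, 3, 4, 5, 6}
|A + B| = 7 (out of 7 total residues).

A + B = {0, 1, 2, 3, 4, 5, 6}


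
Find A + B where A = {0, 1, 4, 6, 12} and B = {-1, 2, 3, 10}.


A + B = {a + b : a ∈ A, b ∈ B}.
Enumerate all |A|·|B| = 5·4 = 20 pairs (a, b) and collect distinct sums.
a = 0: 0+-1=-1, 0+2=2, 0+3=3, 0+10=10
a = 1: 1+-1=0, 1+2=3, 1+3=4, 1+10=11
a = 4: 4+-1=3, 4+2=6, 4+3=7, 4+10=14
a = 6: 6+-1=5, 6+2=8, 6+3=9, 6+10=16
a = 12: 12+-1=11, 12+2=14, 12+3=15, 12+10=22
Collecting distinct sums: A + B = {-1, 0, 2, 3, 4, 5, 6, 7, 8, 9, 10, 11, 14, 15, 16, 22}
|A + B| = 16

A + B = {-1, 0, 2, 3, 4, 5, 6, 7, 8, 9, 10, 11, 14, 15, 16, 22}


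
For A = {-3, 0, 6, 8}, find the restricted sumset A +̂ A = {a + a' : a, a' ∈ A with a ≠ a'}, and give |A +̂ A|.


Restricted sumset: A +̂ A = {a + a' : a ∈ A, a' ∈ A, a ≠ a'}.
Equivalently, take A + A and drop any sum 2a that is achievable ONLY as a + a for a ∈ A (i.e. sums representable only with equal summands).
Enumerate pairs (a, a') with a < a' (symmetric, so each unordered pair gives one sum; this covers all a ≠ a'):
  -3 + 0 = -3
  -3 + 6 = 3
  -3 + 8 = 5
  0 + 6 = 6
  0 + 8 = 8
  6 + 8 = 14
Collected distinct sums: {-3, 3, 5, 6, 8, 14}
|A +̂ A| = 6
(Reference bound: |A +̂ A| ≥ 2|A| - 3 for |A| ≥ 2, with |A| = 4 giving ≥ 5.)

|A +̂ A| = 6


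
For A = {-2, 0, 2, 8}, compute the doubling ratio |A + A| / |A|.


|A| = 4.
Compute A + A by enumerating all 16 pairs.
A + A = {-4, -2, 0, 2, 4, 6, 8, 10, 16}, so |A + A| = 9.
K = |A + A| / |A| = 9/4 (already in lowest terms) ≈ 2.2500.
Reference: AP of size 4 gives K = 7/4 ≈ 1.7500; a fully generic set of size 4 gives K ≈ 2.5000.

|A| = 4, |A + A| = 9, K = 9/4.


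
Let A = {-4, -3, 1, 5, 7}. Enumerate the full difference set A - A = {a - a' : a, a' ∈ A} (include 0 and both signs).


A - A = {a - a' : a, a' ∈ A}.
Compute a - a' for each ordered pair (a, a'):
a = -4: -4--4=0, -4--3=-1, -4-1=-5, -4-5=-9, -4-7=-11
a = -3: -3--4=1, -3--3=0, -3-1=-4, -3-5=-8, -3-7=-10
a = 1: 1--4=5, 1--3=4, 1-1=0, 1-5=-4, 1-7=-6
a = 5: 5--4=9, 5--3=8, 5-1=4, 5-5=0, 5-7=-2
a = 7: 7--4=11, 7--3=10, 7-1=6, 7-5=2, 7-7=0
Collecting distinct values (and noting 0 appears from a-a):
A - A = {-11, -10, -9, -8, -6, -5, -4, -2, -1, 0, 1, 2, 4, 5, 6, 8, 9, 10, 11}
|A - A| = 19

A - A = {-11, -10, -9, -8, -6, -5, -4, -2, -1, 0, 1, 2, 4, 5, 6, 8, 9, 10, 11}
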